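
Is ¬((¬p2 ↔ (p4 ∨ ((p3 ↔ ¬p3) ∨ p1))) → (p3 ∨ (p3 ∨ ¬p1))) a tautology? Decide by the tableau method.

Assume the negation and expand:
Initial set: {F ¬((¬p2 ↔ (p4 ∨ ((p3 ↔ ¬p3) ∨ p1))) → (p3 ∨ (p3 ∨ ¬p1)))}.
F ¬((¬p2 ↔ (p4 ∨ ((p3 ↔ ¬p3) ∨ p1))) → (p3 ∨ (p3 ∨ ¬p1))): β-rule — branch into F (¬p2 ↔ (p4 ∨ ((p3 ↔ ¬p3) ∨ p1)))  //  T (p3 ∨ (p3 ∨ ¬p1)).
  branch 1 (add F (¬p2 ↔ (p4 ∨ ((p3 ↔ ¬p3) ∨ p1)))):
    F (¬p2 ↔ (p4 ∨ ((p3 ↔ ¬p3) ∨ p1))): β-rule — branch into T ¬p2, F (p4 ∨ ((p3 ↔ ¬p3) ∨ p1))  //  F ¬p2, T (p4 ∨ ((p3 ↔ ¬p3) ∨ p1)).
      branch 1.1 (add T ¬p2, F (p4 ∨ ((p3 ↔ ¬p3) ∨ p1))):
        F (p4 ∨ ((p3 ↔ ¬p3) ∨ p1)): α-rule — add F p4, F ((p3 ↔ ¬p3) ∨ p1).
        F ((p3 ↔ ¬p3) ∨ p1): α-rule — add F (p3 ↔ ¬p3), F p1.
        F (p3 ↔ ¬p3): β-rule — branch into T p3, F ¬p3  //  F p3, T ¬p3.
          branch 1.1.1 (add T p3, F ¬p3):
            ○ open, literals {p1=F, p2=F, p3=T, p4=F}.
          branch 1.1.2 (add F p3, T ¬p3):
            ○ open, literals {p1=F, p2=F, p3=F, p4=F}.
      branch 1.2 (add F ¬p2, T (p4 ∨ ((p3 ↔ ¬p3) ∨ p1))):
        T (p4 ∨ ((p3 ↔ ¬p3) ∨ p1)): β-rule — branch into T p4  //  T ((p3 ↔ ¬p3) ∨ p1).
          branch 1.2.1 (add T p4):
            ○ open, literals {p2=T, p4=T}.
          branch 1.2.2 (add T ((p3 ↔ ¬p3) ∨ p1)):
            T ((p3 ↔ ¬p3) ∨ p1): β-rule — branch into T (p3 ↔ ¬p3)  //  T p1.
              branch 1.2.2.1 (add T (p3 ↔ ¬p3)):
                T (p3 ↔ ¬p3): β-rule — branch into T p3, T ¬p3  //  F p3, F ¬p3.
                  branch 1.2.2.1.1 (add T p3, T ¬p3):
                    × closes — contains both p3 and ¬p3.
                  branch 1.2.2.1.2 (add F p3, F ¬p3):
                    × closes — contains both p3 and ¬p3.
              branch 1.2.2.2 (add T p1):
                ○ open, literals {p1=T, p2=T}.
  branch 2 (add T (p3 ∨ (p3 ∨ ¬p1))):
    T (p3 ∨ (p3 ∨ ¬p1)): β-rule — branch into T p3  //  T (p3 ∨ ¬p1).
      branch 2.1 (add T p3):
        ○ open, literals {p3=T}.
      branch 2.2 (add T (p3 ∨ ¬p1)):
        T (p3 ∨ ¬p1): β-rule — branch into T p3  //  T ¬p1.
          branch 2.2.1 (add T p3):
            ○ open, literals {p3=T}.
          branch 2.2.2 (add T ¬p1):
            ○ open, literals {p1=F}.
2 branches closed, 7 open.
An open branch gives a countermodel: p1=F, p2=F, p3=T, p4=F (unmentioned atoms arbitrary); under it the original formula is false.

Not valid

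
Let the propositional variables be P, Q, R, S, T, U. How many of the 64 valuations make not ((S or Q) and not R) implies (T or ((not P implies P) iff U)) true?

54

Initial set: {(not ((S or Q) and not R) implies (T or ((not P implies P) iff U)))}.
(not ((S or Q) and not R) implies (T or ((not P implies P) iff U))): β-rule — branch into not not ((S or Q) and not R)  //  (T or ((not P implies P) iff U)).
  branch 1 (add not not ((S or Q) and not R)):
    not not ((S or Q) and not R): α-rule — add (S or Q), not R.
    (S or Q): β-rule — branch into S  //  Q.
      branch 1.1 (add S):
        ○ open, literals {R=F, S=T}.
      branch 1.2 (add Q):
        ○ open, literals {Q=T, R=F}.
  branch 2 (add (T or ((not P implies P) iff U))):
    (T or ((not P implies P) iff U)): β-rule — branch into T  //  ((not P implies P) iff U).
      branch 2.1 (add T):
        ○ open, literals {T=T}.
      branch 2.2 (add ((not P implies P) iff U)):
        ((not P implies P) iff U): β-rule — branch into (not P implies P), U  //  not (not P implies P), not U.
          branch 2.2.1 (add (not P implies P), U):
            (not P implies P): β-rule — branch into not not P  //  P.
              branch 2.2.1.1 (add not not P):
                ○ open, literals {P=T, U=T}.
              branch 2.2.1.2 (add P):
                ○ open, literals {P=T, U=T}.
          branch 2.2.2 (add not (not P implies P), not U):
            not (not P implies P): α-rule — add not P, not P.
            ○ open, literals {P=F, U=F}.
0 branches closed, 6 open.
Each open branch fixes some atoms; the unmentioned ones are free. Counting distinct full assignments: branch {R=F, S=T} (P, Q, T, U) contributes 16 new; branch {Q=T, R=F} (P, S, T, U) contributes 8 new; branch {T=T} (P, Q, R, S, U) contributes 20 new; branch {P=T, U=T} (Q, R, S, T) contributes 5 new; branch {P=T, U=T} (Q, R, S, T) contributes 0 new; branch {P=F, U=F} (Q, R, S, T) contributes 5 new. Total: 54.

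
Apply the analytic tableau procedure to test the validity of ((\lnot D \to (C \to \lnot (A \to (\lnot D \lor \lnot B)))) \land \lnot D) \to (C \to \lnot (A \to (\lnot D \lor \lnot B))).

Assume the negation and expand:
Initial set: {\lnot (((\lnot D \to (C \to \lnot (A \to (\lnot D \lor \lnot B)))) \land \lnot D) \to (C \to \lnot (A \to (\lnot D \lor \lnot B))))}.
\lnot (((\lnot D \to (C \to \lnot (A \to (\lnot D \lor \lnot B)))) \land \lnot D) \to (C \to \lnot (A \to (\lnot D \lor \lnot B)))): α-rule — add ((\lnot D \to (C \to \lnot (A \to (\lnot D \lor \lnot B)))) \land \lnot D), \lnot (C \to \lnot (A \to (\lnot D \lor \lnot B))).
((\lnot D \to (C \to \lnot (A \to (\lnot D \lor \lnot B)))) \land \lnot D): α-rule — add (\lnot D \to (C \to \lnot (A \to (\lnot D \lor \lnot B)))), \lnot D.
\lnot (C \to \lnot (A \to (\lnot D \lor \lnot B))): α-rule — add C, \lnot \lnot (A \to (\lnot D \lor \lnot B)).
(\lnot D \to (C \to \lnot (A \to (\lnot D \lor \lnot B)))): β-rule — branch into \lnot \lnot D  //  (C \to \lnot (A \to (\lnot D \lor \lnot B))).
  branch 1 (add \lnot \lnot D):
    × closes — contains both D and \lnot D.
  branch 2 (add (C \to \lnot (A \to (\lnot D \lor \lnot B)))):
    \lnot \lnot (A \to (\lnot D \lor \lnot B)): β-rule — branch into \lnot A  //  (\lnot D \lor \lnot B).
      branch 2.1 (add \lnot A):
        (C \to \lnot (A \to (\lnot D \lor \lnot B))): β-rule — branch into \lnot C  //  \lnot (A \to (\lnot D \lor \lnot B)).
          branch 2.1.1 (add \lnot C):
            × closes — contains both C and \lnot C.
          branch 2.1.2 (add \lnot (A \to (\lnot D \lor \lnot B))):
            \lnot (A \to (\lnot D \lor \lnot B)): α-rule — add A, \lnot (\lnot D \lor \lnot B).
            × closes — contains both A and \lnot A.
      branch 2.2 (add (\lnot D \lor \lnot B)):
        (C \to \lnot (A \to (\lnot D \lor \lnot B))): β-rule — branch into \lnot C  //  \lnot (A \to (\lnot D \lor \lnot B)).
          branch 2.2.1 (add \lnot C):
            × closes — contains both C and \lnot C.
          branch 2.2.2 (add \lnot (A \to (\lnot D \lor \lnot B))):
            \lnot (A \to (\lnot D \lor \lnot B)): α-rule — add A, \lnot (\lnot D \lor \lnot B).
            \lnot (\lnot D \lor \lnot B): α-rule — add \lnot \lnot D, \lnot \lnot B.
            × closes — contains both D and \lnot D.
All 5 branches close.
Every branch closed, so the negation is unsatisfiable and the formula is valid.

Valid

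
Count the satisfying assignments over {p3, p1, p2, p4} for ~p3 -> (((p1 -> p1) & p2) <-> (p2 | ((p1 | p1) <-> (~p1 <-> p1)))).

Initial set: {(~p3 -> (((p1 -> p1) & p2) <-> (p2 | ((p1 | p1) <-> (~p1 <-> p1)))))}.
(~p3 -> (((p1 -> p1) & p2) <-> (p2 | ((p1 | p1) <-> (~p1 <-> p1))))): β-rule — branch into ~~p3  //  (((p1 -> p1) & p2) <-> (p2 | ((p1 | p1) <-> (~p1 <-> p1)))).
  branch 1 (add ~~p3):
    ○ open, literals {p3=true}.
  branch 2 (add (((p1 -> p1) & p2) <-> (p2 | ((p1 | p1) <-> (~p1 <-> p1))))):
    (((p1 -> p1) & p2) <-> (p2 | ((p1 | p1) <-> (~p1 <-> p1)))): β-rule — branch into ((p1 -> p1) & p2), (p2 | ((p1 | p1) <-> (~p1 <-> p1)))  //  ~((p1 -> p1) & p2), ~(p2 | ((p1 | p1) <-> (~p1 <-> p1))).
      branch 2.1 (add ((p1 -> p1) & p2), (p2 | ((p1 | p1) <-> (~p1 <-> p1)))):
        ((p1 -> p1) & p2): α-rule — add (p1 -> p1), p2.
        (p2 | ((p1 | p1) <-> (~p1 <-> p1))): β-rule — branch into p2  //  ((p1 | p1) <-> (~p1 <-> p1)).
          branch 2.1.1 (add p2):
            (p1 -> p1): β-rule — branch into ~p1  //  p1.
              branch 2.1.1.1 (add ~p1):
                ○ open, literals {p1=false, p2=true}.
              branch 2.1.1.2 (add p1):
                ○ open, literals {p1=true, p2=true}.
          branch 2.1.2 (add ((p1 | p1) <-> (~p1 <-> p1))):
            (p1 -> p1): β-rule — branch into ~p1  //  p1.
              branch 2.1.2.1 (add ~p1):
                ((p1 | p1) <-> (~p1 <-> p1)): β-rule — branch into (p1 | p1), (~p1 <-> p1)  //  ~(p1 | p1), ~(~p1 <-> p1).
                  branch 2.1.2.1.1 (add (p1 | p1), (~p1 <-> p1)):
                    (p1 | p1): β-rule — branch into p1  //  p1.
                      branch 2.1.2.1.1.1 (add p1):
                        × closes — contains both p1 and ~p1.
                      branch 2.1.2.1.1.2 (add p1):
                        × closes — contains both p1 and ~p1.
                  branch 2.1.2.1.2 (add ~(p1 | p1), ~(~p1 <-> p1)):
                    ~(p1 | p1): α-rule — add ~p1, ~p1.
                    ~(~p1 <-> p1): β-rule — branch into ~p1, ~p1  //  ~~p1, p1.
                      branch 2.1.2.1.2.1 (add ~p1, ~p1):
                        ○ open, literals {p1=false, p2=true}.
                      branch 2.1.2.1.2.2 (add ~~p1, p1):
                        × closes — contains both p1 and ~p1.
              branch 2.1.2.2 (add p1):
                ((p1 | p1) <-> (~p1 <-> p1)): β-rule — branch into (p1 | p1), (~p1 <-> p1)  //  ~(p1 | p1), ~(~p1 <-> p1).
                  branch 2.1.2.2.1 (add (p1 | p1), (~p1 <-> p1)):
                    (p1 | p1): β-rule — branch into p1  //  p1.
                      branch 2.1.2.2.1.1 (add p1):
                        (~p1 <-> p1): β-rule — branch into ~p1, p1  //  ~~p1, ~p1.
                          branch 2.1.2.2.1.1.1 (add ~p1, p1):
                            × closes — contains both p1 and ~p1.
                          branch 2.1.2.2.1.1.2 (add ~~p1, ~p1):
                            × closes — contains both p1 and ~p1.
                      branch 2.1.2.2.1.2 (add p1):
                        (~p1 <-> p1): β-rule — branch into ~p1, p1  //  ~~p1, ~p1.
                          branch 2.1.2.2.1.2.1 (add ~p1, p1):
                            × closes — contains both p1 and ~p1.
                          branch 2.1.2.2.1.2.2 (add ~~p1, ~p1):
                            × closes — contains both p1 and ~p1.
                  branch 2.1.2.2.2 (add ~(p1 | p1), ~(~p1 <-> p1)):
                    ~(p1 | p1): α-rule — add ~p1, ~p1.
                    × closes — contains both p1 and ~p1.
      branch 2.2 (add ~((p1 -> p1) & p2), ~(p2 | ((p1 | p1) <-> (~p1 <-> p1)))):
        ~(p2 | ((p1 | p1) <-> (~p1 <-> p1))): α-rule — add ~p2, ~((p1 | p1) <-> (~p1 <-> p1)).
        ~((p1 -> p1) & p2): β-rule — branch into ~(p1 -> p1)  //  ~p2.
          branch 2.2.1 (add ~(p1 -> p1)):
            ~(p1 -> p1): α-rule — add p1, ~p1.
            × closes — contains both p1 and ~p1.
          branch 2.2.2 (add ~p2):
            ~((p1 | p1) <-> (~p1 <-> p1)): β-rule — branch into (p1 | p1), ~(~p1 <-> p1)  //  ~(p1 | p1), (~p1 <-> p1).
              branch 2.2.2.1 (add (p1 | p1), ~(~p1 <-> p1)):
                (p1 | p1): β-rule — branch into p1  //  p1.
                  branch 2.2.2.1.1 (add p1):
                    ~(~p1 <-> p1): β-rule — branch into ~p1, ~p1  //  ~~p1, p1.
                      branch 2.2.2.1.1.1 (add ~p1, ~p1):
                        × closes — contains both p1 and ~p1.
                      branch 2.2.2.1.1.2 (add ~~p1, p1):
                        ○ open, literals {p1=true, p2=false}.
                  branch 2.2.2.1.2 (add p1):
                    ~(~p1 <-> p1): β-rule — branch into ~p1, ~p1  //  ~~p1, p1.
                      branch 2.2.2.1.2.1 (add ~p1, ~p1):
                        × closes — contains both p1 and ~p1.
                      branch 2.2.2.1.2.2 (add ~~p1, p1):
                        ○ open, literals {p1=true, p2=false}.
              branch 2.2.2.2 (add ~(p1 | p1), (~p1 <-> p1)):
                ~(p1 | p1): α-rule — add ~p1, ~p1.
                (~p1 <-> p1): β-rule — branch into ~p1, p1  //  ~~p1, ~p1.
                  branch 2.2.2.2.1 (add ~p1, p1):
                    × closes — contains both p1 and ~p1.
                  branch 2.2.2.2.2 (add ~~p1, ~p1):
                    × closes — contains both p1 and ~p1.
13 branches closed, 6 open.
Each open branch fixes some atoms; the unmentioned ones are free. Counting distinct full assignments: branch {p3=true} (p1, p2, p4) contributes 8 new; branch {p1=false, p2=true} (p3, p4) contributes 2 new; branch {p1=true, p2=true} (p3, p4) contributes 2 new; branch {p1=false, p2=true} (p3, p4) contributes 0 new; branch {p1=true, p2=false} (p3, p4) contributes 2 new; branch {p1=true, p2=false} (p3, p4) contributes 0 new. Total: 14.

14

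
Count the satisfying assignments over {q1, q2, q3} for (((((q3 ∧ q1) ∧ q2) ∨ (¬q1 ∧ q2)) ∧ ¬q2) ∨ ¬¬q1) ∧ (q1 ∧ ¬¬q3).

2

Initial set: {((((((q3 ∧ q1) ∧ q2) ∨ (¬q1 ∧ q2)) ∧ ¬q2) ∨ ¬¬q1) ∧ (q1 ∧ ¬¬q3))}.
((((((q3 ∧ q1) ∧ q2) ∨ (¬q1 ∧ q2)) ∧ ¬q2) ∨ ¬¬q1) ∧ (q1 ∧ ¬¬q3)): α-rule — add (((((q3 ∧ q1) ∧ q2) ∨ (¬q1 ∧ q2)) ∧ ¬q2) ∨ ¬¬q1), (q1 ∧ ¬¬q3).
(q1 ∧ ¬¬q3): α-rule — add q1, ¬¬q3.
¬¬q3: drop double negation, giving q3.
(((((q3 ∧ q1) ∧ q2) ∨ (¬q1 ∧ q2)) ∧ ¬q2) ∨ ¬¬q1): β-rule — branch into ((((q3 ∧ q1) ∧ q2) ∨ (¬q1 ∧ q2)) ∧ ¬q2)  //  ¬¬q1.
  branch 1 (add ((((q3 ∧ q1) ∧ q2) ∨ (¬q1 ∧ q2)) ∧ ¬q2)):
    ((((q3 ∧ q1) ∧ q2) ∨ (¬q1 ∧ q2)) ∧ ¬q2): α-rule — add (((q3 ∧ q1) ∧ q2) ∨ (¬q1 ∧ q2)), ¬q2.
    (((q3 ∧ q1) ∧ q2) ∨ (¬q1 ∧ q2)): β-rule — branch into ((q3 ∧ q1) ∧ q2)  //  (¬q1 ∧ q2).
      branch 1.1 (add ((q3 ∧ q1) ∧ q2)):
        ((q3 ∧ q1) ∧ q2): α-rule — add (q3 ∧ q1), q2.
        × closes — contains both q2 and ¬q2.
      branch 1.2 (add (¬q1 ∧ q2)):
        (¬q1 ∧ q2): α-rule — add ¬q1, q2.
        × closes — contains both q1 and ¬q1.
  branch 2 (add ¬¬q1):
    ¬¬q1: drop double negation, giving q1.
    ○ open, literals {q1=true, q3=true}.
2 branches closed, 1 open.
Each open branch fixes some atoms; the unmentioned ones are free. Counting distinct full assignments: branch {q1=true, q3=true} (q2) contributes 2 new. Total: 2.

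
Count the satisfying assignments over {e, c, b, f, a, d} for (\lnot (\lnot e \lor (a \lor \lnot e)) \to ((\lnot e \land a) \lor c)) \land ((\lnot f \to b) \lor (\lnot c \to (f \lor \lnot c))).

56

Initial set: {((\lnot (\lnot e \lor (a \lor \lnot e)) \to ((\lnot e \land a) \lor c)) \land ((\lnot f \to b) \lor (\lnot c \to (f \lor \lnot c))))}.
((\lnot (\lnot e \lor (a \lor \lnot e)) \to ((\lnot e \land a) \lor c)) \land ((\lnot f \to b) \lor (\lnot c \to (f \lor \lnot c)))): α-rule — add (\lnot (\lnot e \lor (a \lor \lnot e)) \to ((\lnot e \land a) \lor c)), ((\lnot f \to b) \lor (\lnot c \to (f \lor \lnot c))).
(\lnot (\lnot e \lor (a \lor \lnot e)) \to ((\lnot e \land a) \lor c)): β-rule — branch into \lnot \lnot (\lnot e \lor (a \lor \lnot e))  //  ((\lnot e \land a) \lor c).
  branch 1 (add \lnot \lnot (\lnot e \lor (a \lor \lnot e))):
    ((\lnot f \to b) \lor (\lnot c \to (f \lor \lnot c))): β-rule — branch into (\lnot f \to b)  //  (\lnot c \to (f \lor \lnot c)).
      branch 1.1 (add (\lnot f \to b)):
        \lnot \lnot (\lnot e \lor (a \lor \lnot e)): β-rule — branch into \lnot e  //  (a \lor \lnot e).
          branch 1.1.1 (add \lnot e):
            (\lnot f \to b): β-rule — branch into \lnot \lnot f  //  b.
              branch 1.1.1.1 (add \lnot \lnot f):
                ○ open, literals {e=0, f=1}.
              branch 1.1.1.2 (add b):
                ○ open, literals {b=1, e=0}.
          branch 1.1.2 (add (a \lor \lnot e)):
            (\lnot f \to b): β-rule — branch into \lnot \lnot f  //  b.
              branch 1.1.2.1 (add \lnot \lnot f):
                (a \lor \lnot e): β-rule — branch into a  //  \lnot e.
                  branch 1.1.2.1.1 (add a):
                    ○ open, literals {a=1, f=1}.
                  branch 1.1.2.1.2 (add \lnot e):
                    ○ open, literals {e=0, f=1}.
              branch 1.1.2.2 (add b):
                (a \lor \lnot e): β-rule — branch into a  //  \lnot e.
                  branch 1.1.2.2.1 (add a):
                    ○ open, literals {a=1, b=1}.
                  branch 1.1.2.2.2 (add \lnot e):
                    ○ open, literals {b=1, e=0}.
      branch 1.2 (add (\lnot c \to (f \lor \lnot c))):
        \lnot \lnot (\lnot e \lor (a \lor \lnot e)): β-rule — branch into \lnot e  //  (a \lor \lnot e).
          branch 1.2.1 (add \lnot e):
            (\lnot c \to (f \lor \lnot c)): β-rule — branch into \lnot \lnot c  //  (f \lor \lnot c).
              branch 1.2.1.1 (add \lnot \lnot c):
                ○ open, literals {c=1, e=0}.
              branch 1.2.1.2 (add (f \lor \lnot c)):
                (f \lor \lnot c): β-rule — branch into f  //  \lnot c.
                  branch 1.2.1.2.1 (add f):
                    ○ open, literals {e=0, f=1}.
                  branch 1.2.1.2.2 (add \lnot c):
                    ○ open, literals {c=0, e=0}.
          branch 1.2.2 (add (a \lor \lnot e)):
            (\lnot c \to (f \lor \lnot c)): β-rule — branch into \lnot \lnot c  //  (f \lor \lnot c).
              branch 1.2.2.1 (add \lnot \lnot c):
                (a \lor \lnot e): β-rule — branch into a  //  \lnot e.
                  branch 1.2.2.1.1 (add a):
                    ○ open, literals {a=1, c=1}.
                  branch 1.2.2.1.2 (add \lnot e):
                    ○ open, literals {c=1, e=0}.
              branch 1.2.2.2 (add (f \lor \lnot c)):
                (a \lor \lnot e): β-rule — branch into a  //  \lnot e.
                  branch 1.2.2.2.1 (add a):
                    (f \lor \lnot c): β-rule — branch into f  //  \lnot c.
                      branch 1.2.2.2.1.1 (add f):
                        ○ open, literals {a=1, f=1}.
                      branch 1.2.2.2.1.2 (add \lnot c):
                        ○ open, literals {a=1, c=0}.
                  branch 1.2.2.2.2 (add \lnot e):
                    (f \lor \lnot c): β-rule — branch into f  //  \lnot c.
                      branch 1.2.2.2.2.1 (add f):
                        ○ open, literals {e=0, f=1}.
                      branch 1.2.2.2.2.2 (add \lnot c):
                        ○ open, literals {c=0, e=0}.
  branch 2 (add ((\lnot e \land a) \lor c)):
    ((\lnot f \to b) \lor (\lnot c \to (f \lor \lnot c))): β-rule — branch into (\lnot f \to b)  //  (\lnot c \to (f \lor \lnot c)).
      branch 2.1 (add (\lnot f \to b)):
        ((\lnot e \land a) \lor c): β-rule — branch into (\lnot e \land a)  //  c.
          branch 2.1.1 (add (\lnot e \land a)):
            (\lnot e \land a): α-rule — add \lnot e, a.
            (\lnot f \to b): β-rule — branch into \lnot \lnot f  //  b.
              branch 2.1.1.1 (add \lnot \lnot f):
                ○ open, literals {a=1, e=0, f=1}.
              branch 2.1.1.2 (add b):
                ○ open, literals {a=1, b=1, e=0}.
          branch 2.1.2 (add c):
            (\lnot f \to b): β-rule — branch into \lnot \lnot f  //  b.
              branch 2.1.2.1 (add \lnot \lnot f):
                ○ open, literals {c=1, f=1}.
              branch 2.1.2.2 (add b):
                ○ open, literals {b=1, c=1}.
      branch 2.2 (add (\lnot c \to (f \lor \lnot c))):
        ((\lnot e \land a) \lor c): β-rule — branch into (\lnot e \land a)  //  c.
          branch 2.2.1 (add (\lnot e \land a)):
            (\lnot e \land a): α-rule — add \lnot e, a.
            (\lnot c \to (f \lor \lnot c)): β-rule — branch into \lnot \lnot c  //  (f \lor \lnot c).
              branch 2.2.1.1 (add \lnot \lnot c):
                ○ open, literals {a=1, c=1, e=0}.
              branch 2.2.1.2 (add (f \lor \lnot c)):
                (f \lor \lnot c): β-rule — branch into f  //  \lnot c.
                  branch 2.2.1.2.1 (add f):
                    ○ open, literals {a=1, e=0, f=1}.
                  branch 2.2.1.2.2 (add \lnot c):
                    ○ open, literals {a=1, c=0, e=0}.
          branch 2.2.2 (add c):
            (\lnot c \to (f \lor \lnot c)): β-rule — branch into \lnot \lnot c  //  (f \lor \lnot c).
              branch 2.2.2.1 (add \lnot \lnot c):
                ○ open, literals {c=1}.
              branch 2.2.2.2 (add (f \lor \lnot c)):
                (f \lor \lnot c): β-rule — branch into f  //  \lnot c.
                  branch 2.2.2.2.1 (add f):
                    ○ open, literals {c=1, f=1}.
                  branch 2.2.2.2.2 (add \lnot c):
                    × closes — contains both c and \lnot c.
1 branch closed, 24 open.
Each open branch fixes some atoms; the unmentioned ones are free. Counting distinct full assignments: branch {e=0, f=1} (c, b, a, d) contributes 16 new; branch {b=1, e=0} (c, f, a, d) contributes 8 new; branch {a=1, f=1} (e, c, b, d) contributes 8 new; branch {e=0, f=1} (c, b, a, d) contributes 0 new; branch {a=1, b=1} (e, c, f, d) contributes 4 new; branch {b=1, e=0} (c, f, a, d) contributes 0 new; branch {c=1, e=0} (b, f, a, d) contributes 4 new; branch {e=0, f=1} (c, b, a, d) contributes 0 new; branch {c=0, e=0} (b, f, a, d) contributes 4 new; branch {a=1, c=1} (e, b, f, d) contributes 2 new; branch {c=1, e=0} (b, f, a, d) contributes 0 new; branch {a=1, f=1} (e, c, b, d) contributes 0 new; branch {a=1, c=0} (e, b, f, d) contributes 2 new; branch {e=0, f=1} (c, b, a, d) contributes 0 new; branch {c=0, e=0} (b, f, a, d) contributes 0 new; branch {a=1, e=0, f=1} (c, b, d) contributes 0 new; branch {a=1, b=1, e=0} (c, f, d) contributes 0 new; branch {c=1, f=1} (e, b, a, d) contributes 4 new; branch {b=1, c=1} (e, f, a, d) contributes 2 new; branch {a=1, c=1, e=0} (b, f, d) contributes 0 new; branch {a=1, e=0, f=1} (c, b, d) contributes 0 new; branch {a=1, c=0, e=0} (b, f, d) contributes 0 new; branch {c=1} (e, b, f, a, d) contributes 2 new; branch {c=1, f=1} (e, b, a, d) contributes 0 new. Total: 56.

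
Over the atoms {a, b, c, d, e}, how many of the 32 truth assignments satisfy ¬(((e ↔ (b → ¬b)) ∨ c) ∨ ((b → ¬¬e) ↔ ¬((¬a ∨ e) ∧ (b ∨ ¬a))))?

6

Initial set: {T ¬(((e ↔ (b → ¬b)) ∨ c) ∨ ((b → ¬¬e) ↔ ¬((¬a ∨ e) ∧ (b ∨ ¬a))))}.
T ¬(((e ↔ (b → ¬b)) ∨ c) ∨ ((b → ¬¬e) ↔ ¬((¬a ∨ e) ∧ (b ∨ ¬a)))): α-rule — add F ((e ↔ (b → ¬b)) ∨ c), F ((b → ¬¬e) ↔ ¬((¬a ∨ e) ∧ (b ∨ ¬a))).
F ((e ↔ (b → ¬b)) ∨ c): α-rule — add F (e ↔ (b → ¬b)), F c.
F ((b → ¬¬e) ↔ ¬((¬a ∨ e) ∧ (b ∨ ¬a))): β-rule — branch into T (b → ¬¬e), F ¬((¬a ∨ e) ∧ (b ∨ ¬a))  //  F (b → ¬¬e), T ¬((¬a ∨ e) ∧ (b ∨ ¬a)).
  branch 1 (add T (b → ¬¬e), F ¬((¬a ∨ e) ∧ (b ∨ ¬a))):
    F ¬((¬a ∨ e) ∧ (b ∨ ¬a)): α-rule — add T (¬a ∨ e), T (b ∨ ¬a).
    F (e ↔ (b → ¬b)): β-rule — branch into T e, F (b → ¬b)  //  F e, T (b → ¬b).
      branch 1.1 (add T e, F (b → ¬b)):
        F (b → ¬b): α-rule — add T b, F ¬b.
        T (b → ¬¬e): β-rule — branch into F b  //  T ¬¬e.
          branch 1.1.1 (add F b):
            × closes — contains both b and ¬b.
          branch 1.1.2 (add T ¬¬e):
            T ¬¬e: drop double negation, giving T e.
            T (¬a ∨ e): β-rule — branch into T ¬a  //  T e.
              branch 1.1.2.1 (add T ¬a):
                T (b ∨ ¬a): β-rule — branch into T b  //  T ¬a.
                  branch 1.1.2.1.1 (add T b):
                    ○ open, literals {a=false, b=true, c=false, e=true}.
                  branch 1.1.2.1.2 (add T ¬a):
                    ○ open, literals {a=false, b=true, c=false, e=true}.
              branch 1.1.2.2 (add T e):
                T (b ∨ ¬a): β-rule — branch into T b  //  T ¬a.
                  branch 1.1.2.2.1 (add T b):
                    ○ open, literals {b=true, c=false, e=true}.
                  branch 1.1.2.2.2 (add T ¬a):
                    ○ open, literals {a=false, b=true, c=false, e=true}.
      branch 1.2 (add F e, T (b → ¬b)):
        T (b → ¬¬e): β-rule — branch into F b  //  T ¬¬e.
          branch 1.2.1 (add F b):
            T (¬a ∨ e): β-rule — branch into T ¬a  //  T e.
              branch 1.2.1.1 (add T ¬a):
                T (b ∨ ¬a): β-rule — branch into T b  //  T ¬a.
                  branch 1.2.1.1.1 (add T b):
                    × closes — contains both b and ¬b.
                  branch 1.2.1.1.2 (add T ¬a):
                    T (b → ¬b): β-rule — branch into F b  //  T ¬b.
                      branch 1.2.1.1.2.1 (add F b):
                        ○ open, literals {a=false, b=false, c=false, e=false}.
                      branch 1.2.1.1.2.2 (add T ¬b):
                        ○ open, literals {a=false, b=false, c=false, e=false}.
              branch 1.2.1.2 (add T e):
                × closes — contains both e and ¬e.
          branch 1.2.2 (add T ¬¬e):
            T ¬¬e: drop double negation, giving T e.
            × closes — contains both e and ¬e.
  branch 2 (add F (b → ¬¬e), T ¬((¬a ∨ e) ∧ (b ∨ ¬a))):
    F (b → ¬¬e): α-rule — add T b, F ¬¬e.
    F ¬¬e: drop double negation, giving F e.
    F (e ↔ (b → ¬b)): β-rule — branch into T e, F (b → ¬b)  //  F e, T (b → ¬b).
      branch 2.1 (add T e, F (b → ¬b)):
        × closes — contains both e and ¬e.
      branch 2.2 (add F e, T (b → ¬b)):
        T ¬((¬a ∨ e) ∧ (b ∨ ¬a)): β-rule — branch into F (¬a ∨ e)  //  F (b ∨ ¬a).
          branch 2.2.1 (add F (¬a ∨ e)):
            F (¬a ∨ e): α-rule — add F ¬a, F e.
            T (b → ¬b): β-rule — branch into F b  //  T ¬b.
              branch 2.2.1.1 (add F b):
                × closes — contains both b and ¬b.
              branch 2.2.1.2 (add T ¬b):
                × closes — contains both b and ¬b.
          branch 2.2.2 (add F (b ∨ ¬a)):
            F (b ∨ ¬a): α-rule — add F b, F ¬a.
            × closes — contains both b and ¬b.
8 branches closed, 6 open.
Each open branch fixes some atoms; the unmentioned ones are free. Counting distinct full assignments: branch {a=false, b=true, c=false, e=true} (d) contributes 2 new; branch {a=false, b=true, c=false, e=true} (d) contributes 0 new; branch {b=true, c=false, e=true} (a, d) contributes 2 new; branch {a=false, b=true, c=false, e=true} (d) contributes 0 new; branch {a=false, b=false, c=false, e=false} (d) contributes 2 new; branch {a=false, b=false, c=false, e=false} (d) contributes 0 new. Total: 6.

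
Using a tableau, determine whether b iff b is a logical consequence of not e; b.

Initial set: {T not e; T b; F (b iff b)}.
F (b iff b): β-rule — branch into T b, F b  //  F b, T b.
  branch 1 (add T b, F b):
    × closes — contains both b and not b.
  branch 2 (add F b, T b):
    × closes — contains both b and not b.
All 2 branches close.
Every branch closed, so the premises entail the conclusion.

Yes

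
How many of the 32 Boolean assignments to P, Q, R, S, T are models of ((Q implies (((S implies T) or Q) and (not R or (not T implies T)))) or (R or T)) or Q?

Initial set: {(((Q implies (((S implies T) or Q) and (not R or (not T implies T)))) or (R or T)) or Q)}.
(((Q implies (((S implies T) or Q) and (not R or (not T implies T)))) or (R or T)) or Q): β-rule — branch into ((Q implies (((S implies T) or Q) and (not R or (not T implies T)))) or (R or T))  //  Q.
  branch 1 (add ((Q implies (((S implies T) or Q) and (not R or (not T implies T)))) or (R or T))):
    ((Q implies (((S implies T) or Q) and (not R or (not T implies T)))) or (R or T)): β-rule — branch into (Q implies (((S implies T) or Q) and (not R or (not T implies T))))  //  (R or T).
      branch 1.1 (add (Q implies (((S implies T) or Q) and (not R or (not T implies T))))):
        (Q implies (((S implies T) or Q) and (not R or (not T implies T)))): β-rule — branch into not Q  //  (((S implies T) or Q) and (not R or (not T implies T))).
          branch 1.1.1 (add not Q):
            ○ open, literals {Q=F}.
          branch 1.1.2 (add (((S implies T) or Q) and (not R or (not T implies T)))):
            (((S implies T) or Q) and (not R or (not T implies T))): α-rule — add ((S implies T) or Q), (not R or (not T implies T)).
            ((S implies T) or Q): β-rule — branch into (S implies T)  //  Q.
              branch 1.1.2.1 (add (S implies T)):
                (not R or (not T implies T)): β-rule — branch into not R  //  (not T implies T).
                  branch 1.1.2.1.1 (add not R):
                    (S implies T): β-rule — branch into not S  //  T.
                      branch 1.1.2.1.1.1 (add not S):
                        ○ open, literals {R=F, S=F}.
                      branch 1.1.2.1.1.2 (add T):
                        ○ open, literals {R=F, T=T}.
                  branch 1.1.2.1.2 (add (not T implies T)):
                    (S implies T): β-rule — branch into not S  //  T.
                      branch 1.1.2.1.2.1 (add not S):
                        (not T implies T): β-rule — branch into not not T  //  T.
                          branch 1.1.2.1.2.1.1 (add not not T):
                            ○ open, literals {S=F, T=T}.
                          branch 1.1.2.1.2.1.2 (add T):
                            ○ open, literals {S=F, T=T}.
                      branch 1.1.2.1.2.2 (add T):
                        (not T implies T): β-rule — branch into not not T  //  T.
                          branch 1.1.2.1.2.2.1 (add not not T):
                            ○ open, literals {T=T}.
                          branch 1.1.2.1.2.2.2 (add T):
                            ○ open, literals {T=T}.
              branch 1.1.2.2 (add Q):
                (not R or (not T implies T)): β-rule — branch into not R  //  (not T implies T).
                  branch 1.1.2.2.1 (add not R):
                    ○ open, literals {Q=T, R=F}.
                  branch 1.1.2.2.2 (add (not T implies T)):
                    (not T implies T): β-rule — branch into not not T  //  T.
                      branch 1.1.2.2.2.1 (add not not T):
                        ○ open, literals {Q=T, T=T}.
                      branch 1.1.2.2.2.2 (add T):
                        ○ open, literals {Q=T, T=T}.
      branch 1.2 (add (R or T)):
        (R or T): β-rule — branch into R  //  T.
          branch 1.2.1 (add R):
            ○ open, literals {R=T}.
          branch 1.2.2 (add T):
            ○ open, literals {T=T}.
  branch 2 (add Q):
    ○ open, literals {Q=T}.
0 branches closed, 13 open.
Each open branch fixes some atoms; the unmentioned ones are free. Counting distinct full assignments: branch {Q=F} (P, R, S, T) contributes 16 new; branch {R=F, S=F} (P, Q, T) contributes 4 new; branch {R=F, T=T} (P, Q, S) contributes 2 new; branch {S=F, T=T} (P, Q, R) contributes 2 new; branch {S=F, T=T} (P, Q, R) contributes 0 new; branch {T=T} (P, Q, R, S) contributes 2 new; branch {T=T} (P, Q, R, S) contributes 0 new; branch {Q=T, R=F} (P, S, T) contributes 2 new; branch {Q=T, T=T} (P, R, S) contributes 0 new; branch {Q=T, T=T} (P, R, S) contributes 0 new; branch {R=T} (P, Q, S, T) contributes 4 new; branch {T=T} (P, Q, R, S) contributes 0 new; branch {Q=T} (P, R, S, T) contributes 0 new. Total: 32.

32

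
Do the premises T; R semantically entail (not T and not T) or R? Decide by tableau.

Initial set: {T; R; not ((not T and not T) or R)}.
not ((not T and not T) or R): α-rule — add not (not T and not T), not R.
× closes — contains both R and not R.
All 1 branch closes.
Every branch closed, so the premises entail the conclusion.

Yes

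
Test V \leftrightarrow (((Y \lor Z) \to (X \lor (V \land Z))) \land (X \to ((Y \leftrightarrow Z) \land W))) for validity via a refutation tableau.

Not valid

Assume the negation and expand:
Initial set: {F (V \leftrightarrow (((Y \lor Z) \to (X \lor (V \land Z))) \land (X \to ((Y \leftrightarrow Z) \land W))))}.
F (V \leftrightarrow (((Y \lor Z) \to (X \lor (V \land Z))) \land (X \to ((Y \leftrightarrow Z) \land W)))): β-rule — branch into T V, F (((Y \lor Z) \to (X \lor (V \land Z))) \land (X \to ((Y \leftrightarrow Z) \land W)))  //  F V, T (((Y \lor Z) \to (X \lor (V \land Z))) \land (X \to ((Y \leftrightarrow Z) \land W))).
  branch 1 (add T V, F (((Y \lor Z) \to (X \lor (V \land Z))) \land (X \to ((Y \leftrightarrow Z) \land W)))):
    F (((Y \lor Z) \to (X \lor (V \land Z))) \land (X \to ((Y \leftrightarrow Z) \land W))): β-rule — branch into F ((Y \lor Z) \to (X \lor (V \land Z)))  //  F (X \to ((Y \leftrightarrow Z) \land W)).
      branch 1.1 (add F ((Y \lor Z) \to (X \lor (V \land Z)))):
        F ((Y \lor Z) \to (X \lor (V \land Z))): α-rule — add T (Y \lor Z), F (X \lor (V \land Z)).
        F (X \lor (V \land Z)): α-rule — add F X, F (V \land Z).
        T (Y \lor Z): β-rule — branch into T Y  //  T Z.
          branch 1.1.1 (add T Y):
            F (V \land Z): β-rule — branch into F V  //  F Z.
              branch 1.1.1.1 (add F V):
                × closes — contains both V and \lnot V.
              branch 1.1.1.2 (add F Z):
                ○ open, literals {V=1, X=0, Y=1, Z=0}.
          branch 1.1.2 (add T Z):
            F (V \land Z): β-rule — branch into F V  //  F Z.
              branch 1.1.2.1 (add F V):
                × closes — contains both V and \lnot V.
              branch 1.1.2.2 (add F Z):
                × closes — contains both Z and \lnot Z.
      branch 1.2 (add F (X \to ((Y \leftrightarrow Z) \land W))):
        F (X \to ((Y \leftrightarrow Z) \land W)): α-rule — add T X, F ((Y \leftrightarrow Z) \land W).
        F ((Y \leftrightarrow Z) \land W): β-rule — branch into F (Y \leftrightarrow Z)  //  F W.
          branch 1.2.1 (add F (Y \leftrightarrow Z)):
            F (Y \leftrightarrow Z): β-rule — branch into T Y, F Z  //  F Y, T Z.
              branch 1.2.1.1 (add T Y, F Z):
                ○ open, literals {V=1, X=1, Y=1, Z=0}.
              branch 1.2.1.2 (add F Y, T Z):
                ○ open, literals {V=1, X=1, Y=0, Z=1}.
          branch 1.2.2 (add F W):
            ○ open, literals {V=1, W=0, X=1}.
  branch 2 (add F V, T (((Y \lor Z) \to (X \lor (V \land Z))) \land (X \to ((Y \leftrightarrow Z) \land W)))):
    T (((Y \lor Z) \to (X \lor (V \land Z))) \land (X \to ((Y \leftrightarrow Z) \land W))): α-rule — add T ((Y \lor Z) \to (X \lor (V \land Z))), T (X \to ((Y \leftrightarrow Z) \land W)).
    T ((Y \lor Z) \to (X \lor (V \land Z))): β-rule — branch into F (Y \lor Z)  //  T (X \lor (V \land Z)).
      branch 2.1 (add F (Y \lor Z)):
        F (Y \lor Z): α-rule — add F Y, F Z.
        T (X \to ((Y \leftrightarrow Z) \land W)): β-rule — branch into F X  //  T ((Y \leftrightarrow Z) \land W).
          branch 2.1.1 (add F X):
            ○ open, literals {V=0, X=0, Y=0, Z=0}.
          branch 2.1.2 (add T ((Y \leftrightarrow Z) \land W)):
            T ((Y \leftrightarrow Z) \land W): α-rule — add T (Y \leftrightarrow Z), T W.
            T (Y \leftrightarrow Z): β-rule — branch into T Y, T Z  //  F Y, F Z.
              branch 2.1.2.1 (add T Y, T Z):
                × closes — contains both Y and \lnot Y.
              branch 2.1.2.2 (add F Y, F Z):
                ○ open, literals {V=0, W=1, Y=0, Z=0}.
      branch 2.2 (add T (X \lor (V \land Z))):
        T (X \to ((Y \leftrightarrow Z) \land W)): β-rule — branch into F X  //  T ((Y \leftrightarrow Z) \land W).
          branch 2.2.1 (add F X):
            T (X \lor (V \land Z)): β-rule — branch into T X  //  T (V \land Z).
              branch 2.2.1.1 (add T X):
                × closes — contains both X and \lnot X.
              branch 2.2.1.2 (add T (V \land Z)):
                T (V \land Z): α-rule — add T V, T Z.
                × closes — contains both V and \lnot V.
          branch 2.2.2 (add T ((Y \leftrightarrow Z) \land W)):
            T ((Y \leftrightarrow Z) \land W): α-rule — add T (Y \leftrightarrow Z), T W.
            T (X \lor (V \land Z)): β-rule — branch into T X  //  T (V \land Z).
              branch 2.2.2.1 (add T X):
                T (Y \leftrightarrow Z): β-rule — branch into T Y, T Z  //  F Y, F Z.
                  branch 2.2.2.1.1 (add T Y, T Z):
                    ○ open, literals {V=0, W=1, X=1, Y=1, Z=1}.
                  branch 2.2.2.1.2 (add F Y, F Z):
                    ○ open, literals {V=0, W=1, X=1, Y=0, Z=0}.
              branch 2.2.2.2 (add T (V \land Z)):
                T (V \land Z): α-rule — add T V, T Z.
                × closes — contains both V and \lnot V.
7 branches closed, 8 open.
An open branch gives a countermodel: V=1, X=0, Y=1, Z=0 (unmentioned atoms arbitrary); under it the original formula is false.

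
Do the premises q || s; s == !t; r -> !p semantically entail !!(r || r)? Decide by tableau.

Initial set: {(q || s); (s == !t); (r -> !p); !!!(r || r)}.
!!!(r || r): drop double negation, giving !(r || r).
!(r || r): α-rule — add !r, !r.
(q || s): β-rule — branch into q  //  s.
  branch 1 (add q):
    (s == !t): β-rule — branch into s, !t  //  !s, !!t.
      branch 1.1 (add s, !t):
        (r -> !p): β-rule — branch into !r  //  !p.
          branch 1.1.1 (add !r):
            ○ open, literals {q=T, r=F, s=T, t=F}.
          branch 1.1.2 (add !p):
            ○ open, literals {p=F, q=T, r=F, s=T, t=F}.
      branch 1.2 (add !s, !!t):
        (r -> !p): β-rule — branch into !r  //  !p.
          branch 1.2.1 (add !r):
            ○ open, literals {q=T, r=F, s=F, t=T}.
          branch 1.2.2 (add !p):
            ○ open, literals {p=F, q=T, r=F, s=F, t=T}.
  branch 2 (add s):
    (s == !t): β-rule — branch into s, !t  //  !s, !!t.
      branch 2.1 (add s, !t):
        (r -> !p): β-rule — branch into !r  //  !p.
          branch 2.1.1 (add !r):
            ○ open, literals {r=F, s=T, t=F}.
          branch 2.1.2 (add !p):
            ○ open, literals {p=F, r=F, s=T, t=F}.
      branch 2.2 (add !s, !!t):
        × closes — contains both s and !s.
1 branch closed, 6 open.
An open branch gives a countermodel: q=T, r=F, s=T, t=F (unmentioned atoms arbitrary); the premises hold there but the conclusion fails.

No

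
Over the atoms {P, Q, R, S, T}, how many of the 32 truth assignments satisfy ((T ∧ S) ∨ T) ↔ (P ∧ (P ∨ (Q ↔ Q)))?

Initial set: {T (((T ∧ S) ∨ T) ↔ (P ∧ (P ∨ (Q ↔ Q))))}.
T (((T ∧ S) ∨ T) ↔ (P ∧ (P ∨ (Q ↔ Q)))): β-rule — branch into T ((T ∧ S) ∨ T), T (P ∧ (P ∨ (Q ↔ Q)))  //  F ((T ∧ S) ∨ T), F (P ∧ (P ∨ (Q ↔ Q))).
  branch 1 (add T ((T ∧ S) ∨ T), T (P ∧ (P ∨ (Q ↔ Q)))):
    T (P ∧ (P ∨ (Q ↔ Q))): α-rule — add T P, T (P ∨ (Q ↔ Q)).
    T ((T ∧ S) ∨ T): β-rule — branch into T (T ∧ S)  //  T T.
      branch 1.1 (add T (T ∧ S)):
        T (T ∧ S): α-rule — add T T, T S.
        T (P ∨ (Q ↔ Q)): β-rule — branch into T P  //  T (Q ↔ Q).
          branch 1.1.1 (add T P):
            ○ open, literals {P=true, S=true, T=true}.
          branch 1.1.2 (add T (Q ↔ Q)):
            T (Q ↔ Q): β-rule — branch into T Q, T Q  //  F Q, F Q.
              branch 1.1.2.1 (add T Q, T Q):
                ○ open, literals {P=true, Q=true, S=true, T=true}.
              branch 1.1.2.2 (add F Q, F Q):
                ○ open, literals {P=true, Q=false, S=true, T=true}.
      branch 1.2 (add T T):
        T (P ∨ (Q ↔ Q)): β-rule — branch into T P  //  T (Q ↔ Q).
          branch 1.2.1 (add T P):
            ○ open, literals {P=true, T=true}.
          branch 1.2.2 (add T (Q ↔ Q)):
            T (Q ↔ Q): β-rule — branch into T Q, T Q  //  F Q, F Q.
              branch 1.2.2.1 (add T Q, T Q):
                ○ open, literals {P=true, Q=true, T=true}.
              branch 1.2.2.2 (add F Q, F Q):
                ○ open, literals {P=true, Q=false, T=true}.
  branch 2 (add F ((T ∧ S) ∨ T), F (P ∧ (P ∨ (Q ↔ Q)))):
    F ((T ∧ S) ∨ T): α-rule — add F (T ∧ S), F T.
    F (P ∧ (P ∨ (Q ↔ Q))): β-rule — branch into F P  //  F (P ∨ (Q ↔ Q)).
      branch 2.1 (add F P):
        F (T ∧ S): β-rule — branch into F T  //  F S.
          branch 2.1.1 (add F T):
            ○ open, literals {P=false, T=false}.
          branch 2.1.2 (add F S):
            ○ open, literals {P=false, S=false, T=false}.
      branch 2.2 (add F (P ∨ (Q ↔ Q))):
        F (P ∨ (Q ↔ Q)): α-rule — add F P, F (Q ↔ Q).
        F (T ∧ S): β-rule — branch into F T  //  F S.
          branch 2.2.1 (add F T):
            F (Q ↔ Q): β-rule — branch into T Q, F Q  //  F Q, T Q.
              branch 2.2.1.1 (add T Q, F Q):
                × closes — contains both Q and ¬Q.
              branch 2.2.1.2 (add F Q, T Q):
                × closes — contains both Q and ¬Q.
          branch 2.2.2 (add F S):
            F (Q ↔ Q): β-rule — branch into T Q, F Q  //  F Q, T Q.
              branch 2.2.2.1 (add T Q, F Q):
                × closes — contains both Q and ¬Q.
              branch 2.2.2.2 (add F Q, T Q):
                × closes — contains both Q and ¬Q.
4 branches closed, 8 open.
Each open branch fixes some atoms; the unmentioned ones are free. Counting distinct full assignments: branch {P=true, S=true, T=true} (Q, R) contributes 4 new; branch {P=true, Q=true, S=true, T=true} (R) contributes 0 new; branch {P=true, Q=false, S=true, T=true} (R) contributes 0 new; branch {P=true, T=true} (Q, R, S) contributes 4 new; branch {P=true, Q=true, T=true} (R, S) contributes 0 new; branch {P=true, Q=false, T=true} (R, S) contributes 0 new; branch {P=false, T=false} (Q, R, S) contributes 8 new; branch {P=false, S=false, T=false} (Q, R) contributes 0 new. Total: 16.

16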